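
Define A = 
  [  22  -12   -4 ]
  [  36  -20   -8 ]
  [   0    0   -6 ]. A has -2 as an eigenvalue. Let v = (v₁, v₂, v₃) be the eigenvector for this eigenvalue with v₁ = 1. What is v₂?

2

A + 2I = [[24, -12, -4], [36, -18, -8], [0, 0, -4]].
Solving (A + 2I)v = 0 gives the eigenspace spanned by (1, 2, 0).
With v₁ = 1, v = (1, 2, 0), so v₂ = 2.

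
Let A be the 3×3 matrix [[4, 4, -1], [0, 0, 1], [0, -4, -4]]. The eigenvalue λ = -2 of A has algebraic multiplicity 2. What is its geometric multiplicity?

1

A + 2I = [[6, 4, -1], [0, 2, 1], [0, -4, -2]].
This matrix has rank 2, so its null space has dimension 3 − 2 = 1.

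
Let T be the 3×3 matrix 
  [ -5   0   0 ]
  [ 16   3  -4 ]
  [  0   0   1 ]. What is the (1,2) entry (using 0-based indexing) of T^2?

-16

Characteristic polynomial: s^3 + s^2 - 17s + 15 = (s - 3)(s - 1)(s + 5), so the eigenvalues are -5, 1, 3.
s=-5: eigenvector (1, -2, 0).
s=3: eigenvector (0, 1, 0).
s=1: eigenvector (0, 2, 1).
P = [[1, 0, 0], [-2, 1, 2], [0, 0, 1]], D = diag(-5, 3, 1), P⁻¹ = [[1, 0, 0], [2, 1, -2], [0, 0, 1]].
T² = P·diag(25, 9, 1)·P⁻¹ = [[25, 0, 0], [-32, 9, -16], [0, 0, 1]].
The requested entry is -16.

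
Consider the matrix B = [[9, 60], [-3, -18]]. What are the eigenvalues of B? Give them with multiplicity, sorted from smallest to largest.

-6, -3

Characteristic polynomial: p(t) = t^2 + 9t + 18 = (t + 3)(t + 6).
Roots (with multiplicity): -6, -3.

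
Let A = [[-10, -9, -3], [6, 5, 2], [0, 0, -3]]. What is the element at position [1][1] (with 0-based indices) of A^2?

-29

Characteristic polynomial: t^3 + 8t^2 + 19t + 12 = (t + 1)(t + 3)(t + 4), so the eigenvalues are -4, -3, -1.
t=-3: eigenvector (-3, 2, 1).
t=-1: eigenvector (-1, 1, 0).
t=-4: eigenvector (3, -2, 0).
P = [[-3, -1, 3], [2, 1, -2], [1, 0, 0]], D = diag(-3, -1, -4), P⁻¹ = [[0, 0, 1], [2, 3, 0], [1, 1, 1]].
A² = P·diag(9, 1, 16)·P⁻¹ = [[46, 45, 21], [-30, -29, -14], [0, 0, 9]].
The requested entry is -29.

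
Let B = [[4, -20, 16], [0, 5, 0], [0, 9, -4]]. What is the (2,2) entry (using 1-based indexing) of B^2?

Characteristic polynomial: t^3 - 5t^2 - 16t + 80 = (t - 5)(t - 4)(t + 4), so the eigenvalues are -4, 4, 5.
t=4: eigenvector (1, 0, 0).
t=5: eigenvector (-4, 1, 1).
t=-4: eigenvector (-2, 0, 1).
P = [[1, -4, -2], [0, 1, 0], [0, 1, 1]], D = diag(4, 5, -4), P⁻¹ = [[1, 2, 2], [0, 1, 0], [0, -1, 1]].
B² = P·diag(16, 25, 16)·P⁻¹ = [[16, -36, 0], [0, 25, 0], [0, 9, 16]].
The requested entry is 25.

25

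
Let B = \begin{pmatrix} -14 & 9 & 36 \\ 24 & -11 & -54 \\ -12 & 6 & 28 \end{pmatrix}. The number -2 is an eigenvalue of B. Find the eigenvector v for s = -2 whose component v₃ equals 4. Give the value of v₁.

6

B + 2I = [[-12, 9, 36], [24, -9, -54], [-12, 6, 30]].
Solving (B + 2I)v = 0 gives the eigenspace spanned by (6, -8, 4).
With v₃ = 4, v = (6, -8, 4), so v₁ = 6.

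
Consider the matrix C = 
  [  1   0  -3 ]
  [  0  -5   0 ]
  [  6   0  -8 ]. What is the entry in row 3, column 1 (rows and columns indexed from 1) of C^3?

Characteristic polynomial: s^3 + 12s^2 + 45s + 50 = (s + 2)(s + 5)^2, so the eigenvalues are -5, -5, -2.
s=-2: eigenvector (1, 0, 1).
s=-5: eigenvector (0, 1, 0).
s=-5: eigenvector (1, 0, 2).
P = [[1, 0, 1], [0, 1, 0], [1, 0, 2]], D = diag(-2, -5, -5), P⁻¹ = [[2, 0, -1], [0, 1, 0], [-1, 0, 1]].
C³ = P·diag(-8, -125, -125)·P⁻¹ = [[109, 0, -117], [0, -125, 0], [234, 0, -242]].
The requested entry is 234.

234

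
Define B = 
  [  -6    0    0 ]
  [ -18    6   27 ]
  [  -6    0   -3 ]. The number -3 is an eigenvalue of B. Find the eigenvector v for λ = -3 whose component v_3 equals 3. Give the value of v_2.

-9

B + 3I = [[-3, 0, 0], [-18, 9, 27], [-6, 0, 0]].
Solving (B + 3I)v = 0 gives the eigenspace spanned by (0, -9, 3).
With v_3 = 3, v = (0, -9, 3), so v_2 = -9.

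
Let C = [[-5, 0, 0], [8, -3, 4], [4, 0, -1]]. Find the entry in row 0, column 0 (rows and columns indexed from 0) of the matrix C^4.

625

Characteristic polynomial: s^3 + 9s^2 + 23s + 15 = (s + 1)(s + 3)(s + 5), so the eigenvalues are -5, -3, -1.
s=-5: eigenvector (1, -2, -1).
s=-3: eigenvector (0, 1, 0).
s=-1: eigenvector (0, 2, 1).
P = [[1, 0, 0], [-2, 1, 2], [-1, 0, 1]], D = diag(-5, -3, -1), P⁻¹ = [[1, 0, 0], [0, 1, -2], [1, 0, 1]].
C⁴ = P·diag(625, 81, 1)·P⁻¹ = [[625, 0, 0], [-1248, 81, -160], [-624, 0, 1]].
The requested entry is 625.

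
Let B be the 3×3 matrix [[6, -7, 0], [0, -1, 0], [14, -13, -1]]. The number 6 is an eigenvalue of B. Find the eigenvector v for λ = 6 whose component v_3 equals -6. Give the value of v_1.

-3

B − 6I = [[0, -7, 0], [0, -7, 0], [14, -13, -7]].
Solving (B − 6I)v = 0 gives the eigenspace spanned by (-3, 0, -6).
With v_3 = -6, v = (-3, 0, -6), so v_1 = -3.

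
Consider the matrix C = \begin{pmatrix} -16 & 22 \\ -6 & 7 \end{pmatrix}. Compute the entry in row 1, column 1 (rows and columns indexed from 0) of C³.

607

Characteristic polynomial: t^2 + 9t + 20 = (t + 4)(t + 5), so the eigenvalues are -5, -4.
t=-4: eigenvector (-11, -6).
t=-5: eigenvector (2, 1).
P = [[-11, 2], [-6, 1]], D = diag(-4, -5), P⁻¹ = [[1, -2], [6, -11]].
C³ = P·diag(-64, -125)·P⁻¹ = [[-796, 1342], [-366, 607]].
The requested entry is 607.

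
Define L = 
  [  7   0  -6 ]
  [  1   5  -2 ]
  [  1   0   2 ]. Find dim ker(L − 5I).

L − 5I = [[2, 0, -6], [1, 0, -2], [1, 0, -3]].
This matrix has rank 2, so its null space has dimension 3 − 2 = 1.

1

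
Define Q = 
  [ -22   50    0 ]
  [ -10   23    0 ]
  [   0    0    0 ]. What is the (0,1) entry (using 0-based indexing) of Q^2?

Characteristic polynomial: r^3 - r^2 - 6r = r(r - 3)(r + 2), so the eigenvalues are -2, 0, 3.
r=0: eigenvector (0, 0, 1).
r=3: eigenvector (2, 1, 0).
r=-2: eigenvector (5, 2, 0).
P = [[0, 2, 5], [0, 1, 2], [1, 0, 0]], D = diag(0, 3, -2), P⁻¹ = [[0, 0, 1], [-2, 5, 0], [1, -2, 0]].
Q² = P·diag(0, 9, 4)·P⁻¹ = [[-16, 50, 0], [-10, 29, 0], [0, 0, 0]].
The requested entry is 50.

50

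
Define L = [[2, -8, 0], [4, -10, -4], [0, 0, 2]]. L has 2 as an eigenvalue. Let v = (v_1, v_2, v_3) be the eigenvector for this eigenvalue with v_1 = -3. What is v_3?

-3

L − 2I = [[0, -8, 0], [4, -12, -4], [0, 0, 0]].
Solving (L − 2I)v = 0 gives the eigenspace spanned by (-3, 0, -3).
With v_1 = -3, v = (-3, 0, -3), so v_3 = -3.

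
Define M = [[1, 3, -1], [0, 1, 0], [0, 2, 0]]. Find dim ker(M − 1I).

1

M − 1I = [[0, 3, -1], [0, 0, 0], [0, 2, -1]].
This matrix has rank 2, so its null space has dimension 3 − 2 = 1.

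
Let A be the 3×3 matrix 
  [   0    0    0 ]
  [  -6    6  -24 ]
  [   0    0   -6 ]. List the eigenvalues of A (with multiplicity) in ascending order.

-6, 0, 6

Characteristic polynomial: p(s) = s^3 - 36s = s(s - 6)(s + 6).
Roots (with multiplicity): -6, 0, 6.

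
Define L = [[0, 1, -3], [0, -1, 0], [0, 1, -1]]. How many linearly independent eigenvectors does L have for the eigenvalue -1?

L + 1I = [[1, 1, -3], [0, 0, 0], [0, 1, 0]].
This matrix has rank 2, so its null space has dimension 3 − 2 = 1.

1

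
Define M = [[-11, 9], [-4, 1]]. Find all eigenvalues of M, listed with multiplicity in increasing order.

-5, -5

Characteristic polynomial: p(t) = t^2 + 10t + 25 = (t + 5)^2.
Roots (with multiplicity): -5, -5.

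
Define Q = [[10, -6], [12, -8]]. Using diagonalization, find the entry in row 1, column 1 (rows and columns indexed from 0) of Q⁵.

-1088

Characteristic polynomial: t^2 - 2t - 8 = (t - 4)(t + 2), so the eigenvalues are -2, 4.
t=-2: eigenvector (1, 2).
t=4: eigenvector (1, 1).
P = [[1, 1], [2, 1]], D = diag(-2, 4), P⁻¹ = [[-1, 1], [2, -1]].
Q⁵ = P·diag(-32, 1024)·P⁻¹ = [[2080, -1056], [2112, -1088]].
The requested entry is -1088.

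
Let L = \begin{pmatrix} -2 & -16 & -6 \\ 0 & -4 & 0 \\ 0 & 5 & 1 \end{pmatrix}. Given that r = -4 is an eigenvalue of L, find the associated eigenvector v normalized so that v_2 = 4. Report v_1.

L + 4I = [[2, -16, -6], [0, 0, 0], [0, 5, 5]].
Solving (L + 4I)v = 0 gives the eigenspace spanned by (20, 4, -4).
With v_2 = 4, v = (20, 4, -4), so v_1 = 20.

20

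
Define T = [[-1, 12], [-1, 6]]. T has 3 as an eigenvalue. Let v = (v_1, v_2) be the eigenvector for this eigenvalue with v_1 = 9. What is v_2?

T − 3I = [[-4, 12], [-1, 3]].
Solving (T − 3I)v = 0 gives the eigenspace spanned by (9, 3).
With v_1 = 9, v = (9, 3), so v_2 = 3.

3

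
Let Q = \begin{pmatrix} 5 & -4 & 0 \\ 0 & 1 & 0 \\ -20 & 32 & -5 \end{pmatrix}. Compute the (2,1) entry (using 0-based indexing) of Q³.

Characteristic polynomial: λ^3 - λ^2 - 25λ + 25 = (λ - 5)(λ - 1)(λ + 5), so the eigenvalues are -5, 1, 5.
λ=5: eigenvector (1, 0, -2).
λ=1: eigenvector (1, 1, 2).
λ=-5: eigenvector (0, 0, 1).
P = [[1, 1, 0], [0, 1, 0], [-2, 2, 1]], D = diag(5, 1, -5), P⁻¹ = [[1, -1, 0], [0, 1, 0], [2, -4, 1]].
Q³ = P·diag(125, 1, -125)·P⁻¹ = [[125, -124, 0], [0, 1, 0], [-500, 752, -125]].
The requested entry is 752.

752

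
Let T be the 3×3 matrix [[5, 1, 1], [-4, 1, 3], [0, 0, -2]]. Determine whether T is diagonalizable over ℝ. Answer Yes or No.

Characteristic polynomial: p(s) = s^3 - 4s^2 - 3s + 18 = (s - 3)^2(s + 2).
s = 3 has algebraic multiplicity 2; rank(T − 3I) = 2, so geometric multiplicity = 1.
Geometric multiplicity < algebraic multiplicity, so T is not diagonalizable.

No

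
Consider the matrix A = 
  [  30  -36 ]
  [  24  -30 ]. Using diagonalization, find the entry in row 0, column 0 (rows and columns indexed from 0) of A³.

Characteristic polynomial: s^2 - 36 = (s - 6)(s + 6), so the eigenvalues are -6, 6.
s=-6: eigenvector (1, 1).
s=6: eigenvector (3, 2).
P = [[1, 3], [1, 2]], D = diag(-6, 6), P⁻¹ = [[-2, 3], [1, -1]].
A³ = P·diag(-216, 216)·P⁻¹ = [[1080, -1296], [864, -1080]].
The requested entry is 1080.

1080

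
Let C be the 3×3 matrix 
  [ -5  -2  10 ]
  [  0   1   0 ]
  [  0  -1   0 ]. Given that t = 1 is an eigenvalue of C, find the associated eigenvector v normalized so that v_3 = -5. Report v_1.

C − 1I = [[-6, -2, 10], [0, 0, 0], [0, -1, -1]].
Solving (C − 1I)v = 0 gives the eigenspace spanned by (-10, 5, -5).
With v_3 = -5, v = (-10, 5, -5), so v_1 = -10.

-10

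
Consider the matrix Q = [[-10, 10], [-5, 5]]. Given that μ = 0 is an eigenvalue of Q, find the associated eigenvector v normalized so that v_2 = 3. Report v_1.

3

Q = [[-10, 10], [-5, 5]].
Solving (Q)v = 0 gives the eigenspace spanned by (3, 3).
With v_2 = 3, v = (3, 3), so v_1 = 3.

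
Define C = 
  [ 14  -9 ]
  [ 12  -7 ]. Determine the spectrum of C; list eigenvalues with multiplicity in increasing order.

2, 5

Characteristic polynomial: p(μ) = μ^2 - 7μ + 10 = (μ - 5)(μ - 2).
Roots (with multiplicity): 2, 5.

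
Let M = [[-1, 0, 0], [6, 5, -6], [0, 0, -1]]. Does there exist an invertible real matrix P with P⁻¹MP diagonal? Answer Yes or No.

Characteristic polynomial: p(r) = r^3 - 3r^2 - 9r - 5 = (r - 5)(r + 1)^2.
r = -1 has algebraic multiplicity 2; rank(M + 1I) = 1, so geometric multiplicity = 2.
Every eigenvalue has geometric = algebraic multiplicity, so M is diagonalizable.

Yes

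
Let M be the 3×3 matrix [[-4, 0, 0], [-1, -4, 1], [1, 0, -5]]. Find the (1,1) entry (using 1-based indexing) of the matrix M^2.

Characteristic polynomial: t^3 + 13t^2 + 56t + 80 = (t + 4)^2(t + 5), so the eigenvalues are -5, -4, -4.
t=-4: eigenvector (1, -1, 1).
t=-4: eigenvector (0, 1, 0).
t=-5: eigenvector (0, -1, 1).
P = [[1, 0, 0], [-1, 1, -1], [1, 0, 1]], D = diag(-4, -4, -5), P⁻¹ = [[1, 0, 0], [0, 1, 1], [-1, 0, 1]].
M² = P·diag(16, 16, 25)·P⁻¹ = [[16, 0, 0], [9, 16, -9], [-9, 0, 25]].
The requested entry is 16.

16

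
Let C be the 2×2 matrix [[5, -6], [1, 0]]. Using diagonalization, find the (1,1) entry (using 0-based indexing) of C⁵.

Characteristic polynomial: λ^2 - 5λ + 6 = (λ - 3)(λ - 2), so the eigenvalues are 2, 3.
λ=2: eigenvector (2, 1).
λ=3: eigenvector (3, 1).
P = [[2, 3], [1, 1]], D = diag(2, 3), P⁻¹ = [[-1, 3], [1, -2]].
C⁵ = P·diag(32, 243)·P⁻¹ = [[665, -1266], [211, -390]].
The requested entry is -390.

-390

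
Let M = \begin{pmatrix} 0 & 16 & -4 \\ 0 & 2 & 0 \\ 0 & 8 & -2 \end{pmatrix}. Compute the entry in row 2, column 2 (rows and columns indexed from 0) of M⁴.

16

Characteristic polynomial: λ^3 - 4λ = λ(λ - 2)(λ + 2), so the eigenvalues are -2, 0, 2.
λ=0: eigenvector (1, 0, 0).
λ=2: eigenvector (4, 1, 2).
λ=-2: eigenvector (2, 0, 1).
P = [[1, 4, 2], [0, 1, 0], [0, 2, 1]], D = diag(0, 2, -2), P⁻¹ = [[1, 0, -2], [0, 1, 0], [0, -2, 1]].
M⁴ = P·diag(0, 16, 16)·P⁻¹ = [[0, 0, 32], [0, 16, 0], [0, 0, 16]].
The requested entry is 16.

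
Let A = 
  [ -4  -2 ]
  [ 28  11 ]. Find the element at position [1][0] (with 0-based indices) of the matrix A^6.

94276

Characteristic polynomial: t^2 - 7t + 12 = (t - 4)(t - 3), so the eigenvalues are 3, 4.
t=3: eigenvector (2, -7).
t=4: eigenvector (1, -4).
P = [[2, 1], [-7, -4]], D = diag(3, 4), P⁻¹ = [[4, 1], [-7, -2]].
A⁶ = P·diag(729, 4096)·P⁻¹ = [[-22840, -6734], [94276, 27665]].
The requested entry is 94276.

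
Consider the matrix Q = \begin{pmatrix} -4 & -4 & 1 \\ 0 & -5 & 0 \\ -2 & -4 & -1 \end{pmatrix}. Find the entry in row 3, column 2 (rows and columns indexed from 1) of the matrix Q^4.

Characteristic polynomial: s^3 + 10s^2 + 31s + 30 = (s + 2)(s + 3)(s + 5), so the eigenvalues are -5, -3, -2.
s=-2: eigenvector (1, 0, 2).
s=-5: eigenvector (2, 1, 2).
s=-3: eigenvector (1, 0, 1).
P = [[1, 2, 1], [0, 1, 0], [2, 2, 1]], D = diag(-2, -5, -3), P⁻¹ = [[-1, 0, 1], [0, 1, 0], [2, -2, -1]].
Q⁴ = P·diag(16, 625, 81)·P⁻¹ = [[146, 1088, -65], [0, 625, 0], [130, 1088, -49]].
The requested entry is 1088.

1088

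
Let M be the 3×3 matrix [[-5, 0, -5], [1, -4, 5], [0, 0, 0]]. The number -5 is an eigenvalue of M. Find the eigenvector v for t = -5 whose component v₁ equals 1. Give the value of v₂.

-1

M + 5I = [[0, 0, -5], [1, 1, 5], [0, 0, 5]].
Solving (M + 5I)v = 0 gives the eigenspace spanned by (1, -1, 0).
With v₁ = 1, v = (1, -1, 0), so v₂ = -1.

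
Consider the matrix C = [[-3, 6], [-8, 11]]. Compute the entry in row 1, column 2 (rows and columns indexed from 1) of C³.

294

Characteristic polynomial: s^2 - 8s + 15 = (s - 5)(s - 3), so the eigenvalues are 3, 5.
s=3: eigenvector (1, 1).
s=5: eigenvector (3, 4).
P = [[1, 3], [1, 4]], D = diag(3, 5), P⁻¹ = [[4, -3], [-1, 1]].
C³ = P·diag(27, 125)·P⁻¹ = [[-267, 294], [-392, 419]].
The requested entry is 294.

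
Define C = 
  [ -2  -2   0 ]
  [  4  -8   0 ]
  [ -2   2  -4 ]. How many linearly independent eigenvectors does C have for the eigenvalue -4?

C + 4I = [[2, -2, 0], [4, -4, 0], [-2, 2, 0]].
This matrix has rank 1, so its null space has dimension 3 − 1 = 2.

2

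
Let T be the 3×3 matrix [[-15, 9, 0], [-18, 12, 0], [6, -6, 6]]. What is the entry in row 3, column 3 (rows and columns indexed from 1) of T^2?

Characteristic polynomial: λ^3 - 3λ^2 - 36λ + 108 = (λ - 6)(λ - 3)(λ + 6), so the eigenvalues are -6, 3, 6.
λ=6: eigenvector (0, 0, 1).
λ=-6: eigenvector (1, 1, 0).
λ=3: eigenvector (-1, -2, -2).
P = [[0, 1, -1], [0, 1, -2], [1, 0, -2]], D = diag(6, -6, 3), P⁻¹ = [[2, -2, 1], [2, -1, 0], [1, -1, 0]].
T² = P·diag(36, 36, 9)·P⁻¹ = [[63, -27, 0], [54, -18, 0], [54, -54, 36]].
The requested entry is 36.

36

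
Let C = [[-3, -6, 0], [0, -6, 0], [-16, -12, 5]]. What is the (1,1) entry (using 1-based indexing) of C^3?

Characteristic polynomial: s^3 + 4s^2 - 27s - 90 = (s - 5)(s + 3)(s + 6), so the eigenvalues are -6, -3, 5.
s=-3: eigenvector (1, 0, 2).
s=-6: eigenvector (2, 1, 4).
s=5: eigenvector (0, 0, 1).
P = [[1, 2, 0], [0, 1, 0], [2, 4, 1]], D = diag(-3, -6, 5), P⁻¹ = [[1, -2, 0], [0, 1, 0], [-2, 0, 1]].
C³ = P·diag(-27, -216, 125)·P⁻¹ = [[-27, -378, 0], [0, -216, 0], [-304, -756, 125]].
The requested entry is -27.

-27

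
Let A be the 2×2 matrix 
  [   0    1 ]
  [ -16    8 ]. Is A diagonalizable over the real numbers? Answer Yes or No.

Characteristic polynomial: p(μ) = μ^2 - 8μ + 16 = (μ - 4)^2.
μ = 4 has algebraic multiplicity 2; rank(A − 4I) = 1, so geometric multiplicity = 1.
Geometric multiplicity < algebraic multiplicity, so A is not diagonalizable.

No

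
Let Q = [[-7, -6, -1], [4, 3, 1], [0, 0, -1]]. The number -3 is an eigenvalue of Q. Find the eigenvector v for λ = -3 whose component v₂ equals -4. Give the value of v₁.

6

Q + 3I = [[-4, -6, -1], [4, 6, 1], [0, 0, 2]].
Solving (Q + 3I)v = 0 gives the eigenspace spanned by (6, -4, 0).
With v₂ = -4, v = (6, -4, 0), so v₁ = 6.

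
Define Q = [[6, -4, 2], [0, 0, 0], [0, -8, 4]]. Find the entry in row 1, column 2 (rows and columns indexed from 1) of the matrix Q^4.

Characteristic polynomial: r^3 - 10r^2 + 24r = r(r - 6)(r - 4), so the eigenvalues are 0, 4, 6.
r=6: eigenvector (1, 0, 0).
r=0: eigenvector (0, 1, 2).
r=4: eigenvector (-1, 0, 1).
P = [[1, 0, -1], [0, 1, 0], [0, 2, 1]], D = diag(6, 0, 4), P⁻¹ = [[1, -2, 1], [0, 1, 0], [0, -2, 1]].
Q⁴ = P·diag(1296, 0, 256)·P⁻¹ = [[1296, -2080, 1040], [0, 0, 0], [0, -512, 256]].
The requested entry is -2080.

-2080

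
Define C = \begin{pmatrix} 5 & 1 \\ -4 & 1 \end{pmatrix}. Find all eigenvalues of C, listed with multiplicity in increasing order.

3, 3

Characteristic polynomial: p(s) = s^2 - 6s + 9 = (s - 3)^2.
Roots (with multiplicity): 3, 3.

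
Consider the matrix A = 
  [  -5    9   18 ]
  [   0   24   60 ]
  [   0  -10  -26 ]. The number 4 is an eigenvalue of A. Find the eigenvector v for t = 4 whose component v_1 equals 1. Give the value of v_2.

A − 4I = [[-9, 9, 18], [0, 20, 60], [0, -10, -30]].
Solving (A − 4I)v = 0 gives the eigenspace spanned by (1, 3, -1).
With v_1 = 1, v = (1, 3, -1), so v_2 = 3.

3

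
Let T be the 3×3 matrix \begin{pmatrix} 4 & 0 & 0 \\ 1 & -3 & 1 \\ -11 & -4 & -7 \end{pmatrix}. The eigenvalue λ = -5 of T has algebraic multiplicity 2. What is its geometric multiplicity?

T + 5I = [[9, 0, 0], [1, 2, 1], [-11, -4, -2]].
This matrix has rank 2, so its null space has dimension 3 − 2 = 1.

1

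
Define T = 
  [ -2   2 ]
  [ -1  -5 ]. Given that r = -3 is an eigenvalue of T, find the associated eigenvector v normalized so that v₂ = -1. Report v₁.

2

T + 3I = [[1, 2], [-1, -2]].
Solving (T + 3I)v = 0 gives the eigenspace spanned by (2, -1).
With v₂ = -1, v = (2, -1), so v₁ = 2.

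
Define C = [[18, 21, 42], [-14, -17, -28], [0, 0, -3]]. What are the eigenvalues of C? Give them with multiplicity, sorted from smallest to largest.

Characteristic polynomial: p(r) = r^3 + 2r^2 - 15r - 36 = (r - 4)(r + 3)^2.
Roots (with multiplicity): -3, -3, 4.

-3, -3, 4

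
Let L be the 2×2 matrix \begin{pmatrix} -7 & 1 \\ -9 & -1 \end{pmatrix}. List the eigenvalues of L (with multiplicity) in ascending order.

Characteristic polynomial: p(t) = t^2 + 8t + 16 = (t + 4)^2.
Roots (with multiplicity): -4, -4.

-4, -4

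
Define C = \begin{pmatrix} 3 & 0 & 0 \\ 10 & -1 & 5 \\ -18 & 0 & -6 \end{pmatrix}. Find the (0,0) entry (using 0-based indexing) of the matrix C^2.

9

Characteristic polynomial: μ^3 + 4μ^2 - 15μ - 18 = (μ - 3)(μ + 1)(μ + 6), so the eigenvalues are -6, -1, 3.
μ=3: eigenvector (1, 0, -2).
μ=-1: eigenvector (0, 1, 0).
μ=-6: eigenvector (0, -1, 1).
P = [[1, 0, 0], [0, 1, -1], [-2, 0, 1]], D = diag(3, -1, -6), P⁻¹ = [[1, 0, 0], [2, 1, 1], [2, 0, 1]].
C² = P·diag(9, 1, 36)·P⁻¹ = [[9, 0, 0], [-70, 1, -35], [54, 0, 36]].
The requested entry is 9.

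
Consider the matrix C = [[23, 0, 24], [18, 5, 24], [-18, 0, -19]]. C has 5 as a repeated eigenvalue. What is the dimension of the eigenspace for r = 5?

C − 5I = [[18, 0, 24], [18, 0, 24], [-18, 0, -24]].
This matrix has rank 1, so its null space has dimension 3 − 1 = 2.

2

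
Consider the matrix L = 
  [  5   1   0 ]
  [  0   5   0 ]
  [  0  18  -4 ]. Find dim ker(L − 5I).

L − 5I = [[0, 1, 0], [0, 0, 0], [0, 18, -9]].
This matrix has rank 2, so its null space has dimension 3 − 2 = 1.

1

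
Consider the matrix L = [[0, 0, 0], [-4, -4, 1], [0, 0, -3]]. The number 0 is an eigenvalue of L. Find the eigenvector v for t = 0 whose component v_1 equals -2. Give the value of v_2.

L = [[0, 0, 0], [-4, -4, 1], [0, 0, -3]].
Solving (L)v = 0 gives the eigenspace spanned by (-2, 2, 0).
With v_1 = -2, v = (-2, 2, 0), so v_2 = 2.

2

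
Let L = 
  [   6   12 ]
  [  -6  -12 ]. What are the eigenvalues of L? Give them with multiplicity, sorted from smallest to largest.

-6, 0

Characteristic polynomial: p(t) = t^2 + 6t = t(t + 6).
Roots (with multiplicity): -6, 0.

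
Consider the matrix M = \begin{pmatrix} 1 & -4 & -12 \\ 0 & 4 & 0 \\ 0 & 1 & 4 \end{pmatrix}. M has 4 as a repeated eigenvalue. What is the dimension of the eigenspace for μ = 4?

M − 4I = [[-3, -4, -12], [0, 0, 0], [0, 1, 0]].
This matrix has rank 2, so its null space has dimension 3 − 2 = 1.

1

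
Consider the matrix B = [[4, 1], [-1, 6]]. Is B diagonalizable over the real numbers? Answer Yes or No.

No

Characteristic polynomial: p(μ) = μ^2 - 10μ + 25 = (μ - 5)^2.
μ = 5 has algebraic multiplicity 2; rank(B − 5I) = 1, so geometric multiplicity = 1.
Geometric multiplicity < algebraic multiplicity, so B is not diagonalizable.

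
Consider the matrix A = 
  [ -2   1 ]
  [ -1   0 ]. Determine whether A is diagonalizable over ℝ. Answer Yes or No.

No

Characteristic polynomial: p(λ) = λ^2 + 2λ + 1 = (λ + 1)^2.
λ = -1 has algebraic multiplicity 2; rank(A + 1I) = 1, so geometric multiplicity = 1.
Geometric multiplicity < algebraic multiplicity, so A is not diagonalizable.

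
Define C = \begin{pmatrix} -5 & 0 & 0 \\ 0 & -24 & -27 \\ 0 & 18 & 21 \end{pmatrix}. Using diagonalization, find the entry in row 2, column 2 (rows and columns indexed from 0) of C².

Characteristic polynomial: t^3 + 8t^2 - 3t - 90 = (t - 3)(t + 5)(t + 6), so the eigenvalues are -6, -5, 3.
t=-5: eigenvector (1, 0, 0).
t=-6: eigenvector (0, 3, -2).
t=3: eigenvector (0, -1, 1).
P = [[1, 0, 0], [0, 3, -1], [0, -2, 1]], D = diag(-5, -6, 3), P⁻¹ = [[1, 0, 0], [0, 1, 1], [0, 2, 3]].
C² = P·diag(25, 36, 9)·P⁻¹ = [[25, 0, 0], [0, 90, 81], [0, -54, -45]].
The requested entry is -45.

-45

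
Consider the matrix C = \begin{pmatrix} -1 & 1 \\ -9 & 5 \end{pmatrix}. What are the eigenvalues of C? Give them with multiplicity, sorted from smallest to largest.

2, 2

Characteristic polynomial: p(s) = s^2 - 4s + 4 = (s - 2)^2.
Roots (with multiplicity): 2, 2.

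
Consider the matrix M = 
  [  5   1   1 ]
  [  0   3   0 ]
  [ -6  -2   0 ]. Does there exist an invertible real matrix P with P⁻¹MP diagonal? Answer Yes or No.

Characteristic polynomial: p(r) = r^3 - 8r^2 + 21r - 18 = (r - 3)^2(r - 2).
r = 3 has algebraic multiplicity 2; rank(M − 3I) = 2, so geometric multiplicity = 1.
Geometric multiplicity < algebraic multiplicity, so M is not diagonalizable.

No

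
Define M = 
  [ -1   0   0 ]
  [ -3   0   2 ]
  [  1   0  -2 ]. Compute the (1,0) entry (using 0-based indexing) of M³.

Characteristic polynomial: t^3 + 3t^2 + 2t = t(t + 1)(t + 2), so the eigenvalues are -2, -1, 0.
t=-1: eigenvector (1, 1, 1).
t=0: eigenvector (0, 1, 0).
t=-2: eigenvector (0, 1, -1).
P = [[1, 0, 0], [1, 1, 1], [1, 0, -1]], D = diag(-1, 0, -2), P⁻¹ = [[1, 0, 0], [-2, 1, 1], [1, 0, -1]].
M³ = P·diag(-1, 0, -8)·P⁻¹ = [[-1, 0, 0], [-9, 0, 8], [7, 0, -8]].
The requested entry is -9.

-9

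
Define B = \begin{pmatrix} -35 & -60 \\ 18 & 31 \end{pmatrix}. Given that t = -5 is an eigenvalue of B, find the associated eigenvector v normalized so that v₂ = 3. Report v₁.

B + 5I = [[-30, -60], [18, 36]].
Solving (B + 5I)v = 0 gives the eigenspace spanned by (-6, 3).
With v₂ = 3, v = (-6, 3), so v₁ = -6.

-6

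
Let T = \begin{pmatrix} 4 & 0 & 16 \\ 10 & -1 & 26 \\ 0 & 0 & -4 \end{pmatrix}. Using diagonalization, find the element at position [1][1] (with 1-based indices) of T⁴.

256

Characteristic polynomial: s^3 + s^2 - 16s - 16 = (s - 4)(s + 1)(s + 4), so the eigenvalues are -4, -1, 4.
s=4: eigenvector (1, 2, 0).
s=-1: eigenvector (0, 1, 0).
s=-4: eigenvector (-2, -2, 1).
P = [[1, 0, -2], [2, 1, -2], [0, 0, 1]], D = diag(4, -1, -4), P⁻¹ = [[1, 0, 2], [-2, 1, -2], [0, 0, 1]].
T⁴ = P·diag(256, 1, 256)·P⁻¹ = [[256, 0, 0], [510, 1, 510], [0, 0, 256]].
The requested entry is 256.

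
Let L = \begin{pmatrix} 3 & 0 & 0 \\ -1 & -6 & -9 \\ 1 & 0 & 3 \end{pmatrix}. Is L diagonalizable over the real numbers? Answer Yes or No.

Characteristic polynomial: p(λ) = λ^3 - 27λ + 54 = (λ - 3)^2(λ + 6).
λ = 3 has algebraic multiplicity 2; rank(L − 3I) = 2, so geometric multiplicity = 1.
Geometric multiplicity < algebraic multiplicity, so L is not diagonalizable.

No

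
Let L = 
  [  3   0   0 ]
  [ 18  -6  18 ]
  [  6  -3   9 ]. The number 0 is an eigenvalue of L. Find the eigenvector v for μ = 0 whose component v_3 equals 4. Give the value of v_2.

L = [[3, 0, 0], [18, -6, 18], [6, -3, 9]].
Solving (L)v = 0 gives the eigenspace spanned by (0, 12, 4).
With v_3 = 4, v = (0, 12, 4), so v_2 = 12.

12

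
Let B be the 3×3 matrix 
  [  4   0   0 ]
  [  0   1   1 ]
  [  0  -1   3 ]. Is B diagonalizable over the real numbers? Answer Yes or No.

Characteristic polynomial: p(t) = t^3 - 8t^2 + 20t - 16 = (t - 4)(t - 2)^2.
t = 2 has algebraic multiplicity 2; rank(B − 2I) = 2, so geometric multiplicity = 1.
Geometric multiplicity < algebraic multiplicity, so B is not diagonalizable.

No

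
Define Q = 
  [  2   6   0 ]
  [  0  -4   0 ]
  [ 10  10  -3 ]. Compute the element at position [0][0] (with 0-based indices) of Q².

4

Characteristic polynomial: λ^3 + 5λ^2 - 2λ - 24 = (λ - 2)(λ + 3)(λ + 4), so the eigenvalues are -4, -3, 2.
λ=2: eigenvector (1, 0, 2).
λ=-4: eigenvector (-1, 1, 0).
λ=-3: eigenvector (0, 0, 1).
P = [[1, -1, 0], [0, 1, 0], [2, 0, 1]], D = diag(2, -4, -3), P⁻¹ = [[1, 1, 0], [0, 1, 0], [-2, -2, 1]].
Q² = P·diag(4, 16, 9)·P⁻¹ = [[4, -12, 0], [0, 16, 0], [-10, -10, 9]].
The requested entry is 4.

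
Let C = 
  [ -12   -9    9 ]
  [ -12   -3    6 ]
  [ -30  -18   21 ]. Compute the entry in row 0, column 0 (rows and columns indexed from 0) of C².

Characteristic polynomial: s^3 - 6s^2 - 9s + 54 = (s - 6)(s - 3)(s + 3), so the eigenvalues are -3, 3, 6.
s=-3: eigenvector (1, 1, 2).
s=6: eigenvector (-1, 0, -2).
s=3: eigenvector (0, 1, 1).
P = [[1, -1, 0], [1, 0, 1], [2, -2, 1]], D = diag(-3, 6, 3), P⁻¹ = [[2, 1, -1], [1, 1, -1], [-2, 0, 1]].
C² = P·diag(9, 36, 9)·P⁻¹ = [[-18, -27, 27], [0, 9, 0], [-54, -54, 63]].
The requested entry is -18.

-18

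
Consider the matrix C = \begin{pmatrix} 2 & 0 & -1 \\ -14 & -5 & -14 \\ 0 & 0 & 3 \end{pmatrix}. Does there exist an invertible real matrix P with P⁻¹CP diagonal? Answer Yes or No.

Characteristic polynomial: p(s) = s^3 - 19s + 30 = (s - 3)(s - 2)(s + 5).
All 3 eigenvalues are distinct, so C is diagonalizable.

Yes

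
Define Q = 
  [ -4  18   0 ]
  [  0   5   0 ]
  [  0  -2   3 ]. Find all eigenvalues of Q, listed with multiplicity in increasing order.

Characteristic polynomial: p(λ) = λ^3 - 4λ^2 - 17λ + 60 = (λ - 5)(λ - 3)(λ + 4).
Roots (with multiplicity): -4, 3, 5.

-4, 3, 5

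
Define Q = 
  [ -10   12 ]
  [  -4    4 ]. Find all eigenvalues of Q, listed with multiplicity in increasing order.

-4, -2

Characteristic polynomial: p(s) = s^2 + 6s + 8 = (s + 2)(s + 4).
Roots (with multiplicity): -4, -2.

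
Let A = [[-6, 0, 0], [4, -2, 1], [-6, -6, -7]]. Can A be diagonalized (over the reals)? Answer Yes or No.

Yes

Characteristic polynomial: p(μ) = μ^3 + 15μ^2 + 74μ + 120 = (μ + 4)(μ + 5)(μ + 6).
All 3 eigenvalues are distinct, so A is diagonalizable.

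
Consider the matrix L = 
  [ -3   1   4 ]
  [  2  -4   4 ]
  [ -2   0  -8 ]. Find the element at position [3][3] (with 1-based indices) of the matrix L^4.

2336

Characteristic polynomial: t^3 + 15t^2 + 74t + 120 = (t + 4)(t + 5)(t + 6), so the eigenvalues are -6, -5, -4.
t=-5: eigenvector (3, 2, -2).
t=-6: eigenvector (-1, -1, 1).
t=-4: eigenvector (-2, -2, 1).
P = [[3, -1, -2], [2, -1, -2], [-2, 1, 1]], D = diag(-5, -6, -4), P⁻¹ = [[1, -1, 0], [2, -1, 2], [0, -1, -1]].
L⁴ = P·diag(625, 1296, 256)·P⁻¹ = [[-717, -67, -2080], [-1342, 558, -2080], [1342, -302, 2336]].
The requested entry is 2336.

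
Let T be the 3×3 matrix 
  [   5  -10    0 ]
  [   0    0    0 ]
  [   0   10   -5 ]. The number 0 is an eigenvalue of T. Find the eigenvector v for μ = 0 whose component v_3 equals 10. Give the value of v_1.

10

T = [[5, -10, 0], [0, 0, 0], [0, 10, -5]].
Solving (T)v = 0 gives the eigenspace spanned by (10, 5, 10).
With v_3 = 10, v = (10, 5, 10), so v_1 = 10.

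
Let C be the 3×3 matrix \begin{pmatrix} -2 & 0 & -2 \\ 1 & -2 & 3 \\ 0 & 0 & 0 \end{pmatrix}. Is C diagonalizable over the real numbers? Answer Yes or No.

Characteristic polynomial: p(t) = t^3 + 4t^2 + 4t = t(t + 2)^2.
t = -2 has algebraic multiplicity 2; rank(C + 2I) = 2, so geometric multiplicity = 1.
Geometric multiplicity < algebraic multiplicity, so C is not diagonalizable.

No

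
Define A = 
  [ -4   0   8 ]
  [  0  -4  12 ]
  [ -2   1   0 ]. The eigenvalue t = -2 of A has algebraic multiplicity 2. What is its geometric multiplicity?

1

A + 2I = [[-2, 0, 8], [0, -2, 12], [-2, 1, 2]].
This matrix has rank 2, so its null space has dimension 3 − 2 = 1.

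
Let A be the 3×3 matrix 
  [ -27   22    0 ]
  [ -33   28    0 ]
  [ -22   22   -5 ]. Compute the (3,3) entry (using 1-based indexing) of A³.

Characteristic polynomial: r^3 + 4r^2 - 35r - 150 = (r - 6)(r + 5)^2, so the eigenvalues are -5, -5, 6.
r=6: eigenvector (2, 3, 2).
r=-5: eigenvector (1, 1, 2).
r=-5: eigenvector (0, 0, 1).
P = [[2, 1, 0], [3, 1, 0], [2, 2, 1]], D = diag(6, -5, -5), P⁻¹ = [[-1, 1, 0], [3, -2, 0], [-4, 2, 1]].
A³ = P·diag(216, -125, -125)·P⁻¹ = [[-807, 682, 0], [-1023, 898, 0], [-682, 682, -125]].
The requested entry is -125.

-125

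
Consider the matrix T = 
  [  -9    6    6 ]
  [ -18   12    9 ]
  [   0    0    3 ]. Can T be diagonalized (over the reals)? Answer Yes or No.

Yes

Characteristic polynomial: p(λ) = λ^3 - 6λ^2 + 9λ = λ(λ - 3)^2.
λ = 3 has algebraic multiplicity 2; rank(T − 3I) = 1, so geometric multiplicity = 2.
Every eigenvalue has geometric = algebraic multiplicity, so T is diagonalizable.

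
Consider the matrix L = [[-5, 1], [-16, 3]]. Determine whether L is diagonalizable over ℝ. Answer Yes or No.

No

Characteristic polynomial: p(t) = t^2 + 2t + 1 = (t + 1)^2.
t = -1 has algebraic multiplicity 2; rank(L + 1I) = 1, so geometric multiplicity = 1.
Geometric multiplicity < algebraic multiplicity, so L is not diagonalizable.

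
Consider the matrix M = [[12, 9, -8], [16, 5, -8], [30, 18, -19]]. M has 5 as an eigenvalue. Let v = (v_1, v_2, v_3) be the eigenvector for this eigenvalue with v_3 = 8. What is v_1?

M − 5I = [[7, 9, -8], [16, 0, -8], [30, 18, -24]].
Solving (M − 5I)v = 0 gives the eigenspace spanned by (4, 4, 8).
With v_3 = 8, v = (4, 4, 8), so v_1 = 4.

4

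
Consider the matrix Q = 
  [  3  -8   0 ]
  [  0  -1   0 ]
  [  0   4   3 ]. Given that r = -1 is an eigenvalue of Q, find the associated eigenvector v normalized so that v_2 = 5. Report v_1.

10

Q + 1I = [[4, -8, 0], [0, 0, 0], [0, 4, 4]].
Solving (Q + 1I)v = 0 gives the eigenspace spanned by (10, 5, -5).
With v_2 = 5, v = (10, 5, -5), so v_1 = 10.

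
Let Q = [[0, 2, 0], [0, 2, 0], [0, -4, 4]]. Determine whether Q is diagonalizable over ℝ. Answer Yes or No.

Yes

Characteristic polynomial: p(μ) = μ^3 - 6μ^2 + 8μ = μ(μ - 4)(μ - 2).
All 3 eigenvalues are distinct, so Q is diagonalizable.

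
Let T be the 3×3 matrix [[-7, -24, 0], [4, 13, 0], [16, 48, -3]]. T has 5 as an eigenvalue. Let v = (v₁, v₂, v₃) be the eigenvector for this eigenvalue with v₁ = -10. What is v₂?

5

T − 5I = [[-12, -24, 0], [4, 8, 0], [16, 48, -8]].
Solving (T − 5I)v = 0 gives the eigenspace spanned by (-10, 5, 10).
With v₁ = -10, v = (-10, 5, 10), so v₂ = 5.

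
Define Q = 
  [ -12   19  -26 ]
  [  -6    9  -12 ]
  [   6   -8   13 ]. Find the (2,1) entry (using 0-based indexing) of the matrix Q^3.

-404

Characteristic polynomial: s^3 - 10s^2 + 27s - 18 = (s - 6)(s - 3)(s - 1), so the eigenvalues are 1, 3, 6.
s=1: eigenvector (-2, 0, 1).
s=6: eigenvector (5, 2, -2).
s=3: eigenvector (3, 1, -1).
P = [[-2, 5, 3], [0, 2, 1], [1, -2, -1]], D = diag(1, 6, 3), P⁻¹ = [[0, 1, 1], [-1, 1, -2], [2, -1, 4]].
Q³ = P·diag(1, 216, 27)·P⁻¹ = [[-918, 997, -1838], [-378, 405, -756], [378, -404, 757]].
The requested entry is -404.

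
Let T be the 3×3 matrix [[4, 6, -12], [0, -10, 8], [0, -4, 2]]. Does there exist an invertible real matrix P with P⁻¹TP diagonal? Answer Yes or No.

Yes

Characteristic polynomial: p(λ) = λ^3 + 4λ^2 - 20λ - 48 = (λ - 4)(λ + 2)(λ + 6).
All 3 eigenvalues are distinct, so T is diagonalizable.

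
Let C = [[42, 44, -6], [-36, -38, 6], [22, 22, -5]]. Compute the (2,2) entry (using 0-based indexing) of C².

Characteristic polynomial: t^3 + t^2 - 32t - 60 = (t - 6)(t + 2)(t + 5), so the eigenvalues are -5, -2, 6.
t=-2: eigenvector (1, -1, 0).
t=6: eigenvector (4, -3, 2).
t=-5: eigenvector (2, -2, 1).
P = [[1, 4, 2], [-1, -3, -2], [0, 2, 1]], D = diag(-2, 6, -5), P⁻¹ = [[1, 0, -2], [1, 1, 0], [-2, -2, 1]].
C² = P·diag(4, 36, 25)·P⁻¹ = [[48, 44, 42], [-12, -8, -42], [22, 22, 25]].
The requested entry is 25.

25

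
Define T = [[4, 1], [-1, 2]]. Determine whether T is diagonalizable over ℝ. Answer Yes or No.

No

Characteristic polynomial: p(s) = s^2 - 6s + 9 = (s - 3)^2.
s = 3 has algebraic multiplicity 2; rank(T − 3I) = 1, so geometric multiplicity = 1.
Geometric multiplicity < algebraic multiplicity, so T is not diagonalizable.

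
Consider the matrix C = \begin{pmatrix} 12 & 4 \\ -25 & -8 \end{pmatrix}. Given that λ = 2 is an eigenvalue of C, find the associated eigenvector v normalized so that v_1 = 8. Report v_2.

C − 2I = [[10, 4], [-25, -10]].
Solving (C − 2I)v = 0 gives the eigenspace spanned by (8, -20).
With v_1 = 8, v = (8, -20), so v_2 = -20.

-20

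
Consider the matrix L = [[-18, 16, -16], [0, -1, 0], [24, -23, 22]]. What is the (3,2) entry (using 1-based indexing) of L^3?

Characteristic polynomial: s^3 - 3s^2 - 16s - 12 = (s - 6)(s + 1)(s + 2), so the eigenvalues are -2, -1, 6.
s=-2: eigenvector (1, 0, -1).
s=-1: eigenvector (0, 1, 1).
s=6: eigenvector (-2, 0, 3).
P = [[1, 0, -2], [0, 1, 0], [-1, 1, 3]], D = diag(-2, -1, 6), P⁻¹ = [[3, -2, 2], [0, 1, 0], [1, -1, 1]].
L³ = P·diag(-8, -1, 216)·P⁻¹ = [[-456, 448, -448], [0, -1, 0], [672, -665, 664]].
The requested entry is -665.

-665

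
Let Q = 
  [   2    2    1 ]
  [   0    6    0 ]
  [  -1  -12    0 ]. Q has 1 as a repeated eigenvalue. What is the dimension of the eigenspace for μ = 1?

1

Q − 1I = [[1, 2, 1], [0, 5, 0], [-1, -12, -1]].
This matrix has rank 2, so its null space has dimension 3 − 2 = 1.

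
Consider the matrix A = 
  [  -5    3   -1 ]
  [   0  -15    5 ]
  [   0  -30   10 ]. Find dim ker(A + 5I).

1

A + 5I = [[0, 3, -1], [0, -10, 5], [0, -30, 15]].
This matrix has rank 2, so its null space has dimension 3 − 2 = 1.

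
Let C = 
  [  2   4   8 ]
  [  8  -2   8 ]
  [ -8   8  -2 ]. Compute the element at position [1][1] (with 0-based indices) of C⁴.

3856

Characteristic polynomial: μ^3 + 2μ^2 - 36μ - 72 = (μ - 6)(μ + 2)(μ + 6), so the eigenvalues are -6, -2, 6.
μ=6: eigenvector (1, 1, 0).
μ=-6: eigenvector (-1, -2, 2).
μ=-2: eigenvector (-1, -1, 1).
P = [[1, -1, -1], [1, -2, -1], [0, 2, 1]], D = diag(6, -6, -2), P⁻¹ = [[0, 1, 1], [1, -1, 0], [-2, 2, 1]].
C⁴ = P·diag(1296, 1296, 16)·P⁻¹ = [[-1264, 2560, 1280], [-2560, 3856, 1280], [2560, -2560, 16]].
The requested entry is 3856.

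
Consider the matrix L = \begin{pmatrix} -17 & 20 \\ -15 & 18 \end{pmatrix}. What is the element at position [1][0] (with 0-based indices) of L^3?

Characteristic polynomial: t^2 - t - 6 = (t - 3)(t + 2), so the eigenvalues are -2, 3.
t=-2: eigenvector (4, 3).
t=3: eigenvector (1, 1).
P = [[4, 1], [3, 1]], D = diag(-2, 3), P⁻¹ = [[1, -1], [-3, 4]].
L³ = P·diag(-8, 27)·P⁻¹ = [[-113, 140], [-105, 132]].
The requested entry is -105.

-105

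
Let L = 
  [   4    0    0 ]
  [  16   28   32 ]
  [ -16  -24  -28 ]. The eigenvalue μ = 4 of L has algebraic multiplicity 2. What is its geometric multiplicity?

L − 4I = [[0, 0, 0], [16, 24, 32], [-16, -24, -32]].
This matrix has rank 1, so its null space has dimension 3 − 1 = 2.

2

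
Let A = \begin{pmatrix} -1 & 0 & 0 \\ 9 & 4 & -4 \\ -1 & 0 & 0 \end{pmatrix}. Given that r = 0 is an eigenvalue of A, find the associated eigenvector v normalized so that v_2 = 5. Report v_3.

5

A = [[-1, 0, 0], [9, 4, -4], [-1, 0, 0]].
Solving (A)v = 0 gives the eigenspace spanned by (0, 5, 5).
With v_2 = 5, v = (0, 5, 5), so v_3 = 5.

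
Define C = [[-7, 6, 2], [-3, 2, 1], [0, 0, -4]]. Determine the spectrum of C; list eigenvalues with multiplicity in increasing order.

-4, -4, -1

Characteristic polynomial: p(r) = r^3 + 9r^2 + 24r + 16 = (r + 1)(r + 4)^2.
Roots (with multiplicity): -4, -4, -1.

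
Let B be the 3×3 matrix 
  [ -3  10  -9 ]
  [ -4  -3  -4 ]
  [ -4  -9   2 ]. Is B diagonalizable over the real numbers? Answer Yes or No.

No

Characteristic polynomial: p(s) = s^3 + 4s^2 - 35s - 150 = (s - 6)(s + 5)^2.
s = -5 has algebraic multiplicity 2; rank(B + 5I) = 2, so geometric multiplicity = 1.
Geometric multiplicity < algebraic multiplicity, so B is not diagonalizable.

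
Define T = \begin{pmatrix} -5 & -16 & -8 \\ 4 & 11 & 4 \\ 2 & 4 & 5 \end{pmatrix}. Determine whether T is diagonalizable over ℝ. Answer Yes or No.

Yes

Characteristic polynomial: p(λ) = λ^3 - 11λ^2 + 39λ - 45 = (λ - 5)(λ - 3)^2.
λ = 3 has algebraic multiplicity 2; rank(T − 3I) = 1, so geometric multiplicity = 2.
Every eigenvalue has geometric = algebraic multiplicity, so T is diagonalizable.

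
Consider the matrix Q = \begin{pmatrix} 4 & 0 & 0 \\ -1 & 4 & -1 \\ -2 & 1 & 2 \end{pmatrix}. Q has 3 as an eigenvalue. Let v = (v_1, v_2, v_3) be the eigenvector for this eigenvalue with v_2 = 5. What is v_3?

5

Q − 3I = [[1, 0, 0], [-1, 1, -1], [-2, 1, -1]].
Solving (Q − 3I)v = 0 gives the eigenspace spanned by (0, 5, 5).
With v_2 = 5, v = (0, 5, 5), so v_3 = 5.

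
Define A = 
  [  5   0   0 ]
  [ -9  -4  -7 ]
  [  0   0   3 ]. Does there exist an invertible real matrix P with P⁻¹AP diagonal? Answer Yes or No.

Yes

Characteristic polynomial: p(s) = s^3 - 4s^2 - 17s + 60 = (s - 5)(s - 3)(s + 4).
All 3 eigenvalues are distinct, so A is diagonalizable.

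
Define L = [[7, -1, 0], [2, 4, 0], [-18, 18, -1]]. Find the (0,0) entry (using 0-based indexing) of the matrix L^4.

1967

Characteristic polynomial: μ^3 - 10μ^2 + 19μ + 30 = (μ - 6)(μ - 5)(μ + 1), so the eigenvalues are -1, 5, 6.
μ=5: eigenvector (-1, -2, -3).
μ=6: eigenvector (1, 1, 0).
μ=-1: eigenvector (0, 0, 1).
P = [[-1, 1, 0], [-2, 1, 0], [-3, 0, 1]], D = diag(5, 6, -1), P⁻¹ = [[1, -1, 0], [2, -1, 0], [3, -3, 1]].
L⁴ = P·diag(625, 1296, 1)·P⁻¹ = [[1967, -671, 0], [1342, -46, 0], [-1872, 1872, 1]].
The requested entry is 1967.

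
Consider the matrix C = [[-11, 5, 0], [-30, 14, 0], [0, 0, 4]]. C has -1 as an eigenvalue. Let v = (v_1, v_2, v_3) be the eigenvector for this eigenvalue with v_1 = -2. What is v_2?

C + 1I = [[-10, 5, 0], [-30, 15, 0], [0, 0, 5]].
Solving (C + 1I)v = 0 gives the eigenspace spanned by (-2, -4, 0).
With v_1 = -2, v = (-2, -4, 0), so v_2 = -4.

-4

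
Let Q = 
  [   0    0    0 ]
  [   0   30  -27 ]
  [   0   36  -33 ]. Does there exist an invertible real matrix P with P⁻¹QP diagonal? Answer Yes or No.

Yes

Characteristic polynomial: p(λ) = λ^3 + 3λ^2 - 18λ = λ(λ - 3)(λ + 6).
All 3 eigenvalues are distinct, so Q is diagonalizable.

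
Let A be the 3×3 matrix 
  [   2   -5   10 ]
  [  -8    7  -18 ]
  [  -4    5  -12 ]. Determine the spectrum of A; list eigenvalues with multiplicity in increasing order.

-3, -2, 2

Characteristic polynomial: p(λ) = λ^3 + 3λ^2 - 4λ - 12 = (λ - 2)(λ + 2)(λ + 3).
Roots (with multiplicity): -3, -2, 2.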